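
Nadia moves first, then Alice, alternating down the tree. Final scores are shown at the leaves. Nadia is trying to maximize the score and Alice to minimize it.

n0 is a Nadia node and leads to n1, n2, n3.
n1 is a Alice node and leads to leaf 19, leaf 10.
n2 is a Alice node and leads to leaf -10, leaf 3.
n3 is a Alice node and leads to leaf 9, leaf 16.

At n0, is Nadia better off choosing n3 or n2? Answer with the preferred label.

n3

n3 (Alice): min(9, 16) = 9
n2 (Alice): min(-10, 3) = -10
Nadia prefers the higher value; n3=9, n2=-10. n3 is better since 9 > -10.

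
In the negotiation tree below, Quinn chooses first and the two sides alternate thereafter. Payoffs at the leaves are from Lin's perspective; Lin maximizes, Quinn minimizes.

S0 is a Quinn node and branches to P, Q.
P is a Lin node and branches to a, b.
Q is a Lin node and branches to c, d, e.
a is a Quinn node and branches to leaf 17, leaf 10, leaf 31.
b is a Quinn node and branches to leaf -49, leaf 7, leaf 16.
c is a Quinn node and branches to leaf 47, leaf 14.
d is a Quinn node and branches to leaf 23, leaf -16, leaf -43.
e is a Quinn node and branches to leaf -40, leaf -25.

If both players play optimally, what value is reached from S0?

a (Quinn): min(17, 10, 31) = 10
b (Quinn): min(-49, 7, 16) = -49
P (Lin): max(10, -49) = 10
c (Quinn): min(47, 14) = 14
d (Quinn): min(23, -16, -43) = -43
e (Quinn): min(-40, -25) = -40
Q (Lin): max(14, -43, -40) = 14
S0 (Quinn): min(10, 14) = 10

10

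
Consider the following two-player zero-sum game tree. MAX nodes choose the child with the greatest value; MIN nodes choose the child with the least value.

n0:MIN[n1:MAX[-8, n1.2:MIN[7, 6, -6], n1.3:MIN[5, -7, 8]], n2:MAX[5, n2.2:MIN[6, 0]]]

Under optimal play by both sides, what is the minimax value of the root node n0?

-6

n1.2 (MIN): min(7, 6, -6) = -6
n1.3 (MIN): min(5, -7, 8) = -7
n1 (MAX): max(-8, -6, -7) = -6
n2.2 (MIN): min(6, 0) = 0
n2 (MAX): max(5, 0) = 5
n0 (MIN): min(-6, 5) = -6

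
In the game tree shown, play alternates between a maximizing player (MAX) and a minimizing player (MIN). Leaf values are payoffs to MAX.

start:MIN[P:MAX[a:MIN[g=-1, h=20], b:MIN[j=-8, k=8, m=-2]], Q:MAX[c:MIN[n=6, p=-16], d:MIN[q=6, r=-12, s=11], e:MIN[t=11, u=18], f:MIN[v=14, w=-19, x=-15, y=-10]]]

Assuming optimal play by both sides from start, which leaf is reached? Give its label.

g

a (MIN): min(-1, 20) = -1
b (MIN): min(-8, 8, -2) = -8
P (MAX): max(-1, -8) = -1
c (MIN): min(6, -16) = -16
d (MIN): min(6, -12, 11) = -12
e (MIN): min(11, 18) = 11
f (MIN): min(14, -19, -15, -10) = -19
Q (MAX): max(-16, -12, 11, -19) = 11
start (MIN): min(-1, 11) = -1
At start, MIN picks P (lowest: -1).
At P, MAX picks a (highest: -1).
At a, MIN picks g (lowest: -1).
Terminal value -1.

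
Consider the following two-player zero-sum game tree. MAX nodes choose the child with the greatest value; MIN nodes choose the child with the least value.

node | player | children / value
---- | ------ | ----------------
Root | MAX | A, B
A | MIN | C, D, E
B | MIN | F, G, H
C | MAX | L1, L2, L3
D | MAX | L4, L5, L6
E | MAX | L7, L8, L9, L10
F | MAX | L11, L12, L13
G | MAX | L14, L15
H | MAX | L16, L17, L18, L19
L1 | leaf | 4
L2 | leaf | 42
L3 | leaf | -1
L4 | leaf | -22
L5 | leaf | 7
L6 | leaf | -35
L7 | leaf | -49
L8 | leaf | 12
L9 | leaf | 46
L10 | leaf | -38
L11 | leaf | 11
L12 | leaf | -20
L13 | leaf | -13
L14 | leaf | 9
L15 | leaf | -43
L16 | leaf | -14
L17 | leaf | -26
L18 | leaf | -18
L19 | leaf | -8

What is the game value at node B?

F (MAX): max(11, -20, -13) = 11
G (MAX): max(9, -43) = 9
H (MAX): max(-14, -26, -18, -8) = -8
B (MIN): min(11, 9, -8) = -8

-8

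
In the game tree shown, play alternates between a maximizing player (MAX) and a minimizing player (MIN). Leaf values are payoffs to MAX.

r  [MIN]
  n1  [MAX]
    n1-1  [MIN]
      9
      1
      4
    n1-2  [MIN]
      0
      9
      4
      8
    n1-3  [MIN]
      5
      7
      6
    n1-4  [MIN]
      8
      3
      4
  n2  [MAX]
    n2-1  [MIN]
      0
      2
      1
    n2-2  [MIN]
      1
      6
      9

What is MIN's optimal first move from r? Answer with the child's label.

n1-1 (MIN): min(9, 1, 4) = 1
n1-2 (MIN): min(0, 9, 4, 8) = 0
n1-3 (MIN): min(5, 7, 6) = 5
n1-4 (MIN): min(8, 3, 4) = 3
n1 (MAX): max(1, 0, 5, 3) = 5
n2-1 (MIN): min(0, 2, 1) = 0
n2-2 (MIN): min(1, 6, 9) = 1
n2 (MAX): max(0, 1) = 1
r (MIN): min(5, 1) = 1
MIN at r wants the lowest of {n1=5, n2=1}, so chooses n2.

n2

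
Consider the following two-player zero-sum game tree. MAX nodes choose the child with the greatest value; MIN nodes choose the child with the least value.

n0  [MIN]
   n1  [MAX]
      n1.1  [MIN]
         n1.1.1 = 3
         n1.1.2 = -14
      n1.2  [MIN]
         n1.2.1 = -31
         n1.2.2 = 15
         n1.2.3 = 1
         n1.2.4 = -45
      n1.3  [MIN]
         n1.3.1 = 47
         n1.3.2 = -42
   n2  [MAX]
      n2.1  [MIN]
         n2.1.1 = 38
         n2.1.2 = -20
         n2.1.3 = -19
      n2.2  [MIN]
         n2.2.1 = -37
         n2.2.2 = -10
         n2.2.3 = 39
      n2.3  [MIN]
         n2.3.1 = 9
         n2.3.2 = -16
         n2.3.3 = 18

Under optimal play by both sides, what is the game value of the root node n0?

n1.1 (MIN): min(3, -14) = -14
n1.2 (MIN): min(-31, 15, 1, -45) = -45
n1.3 (MIN): min(47, -42) = -42
n1 (MAX): max(-14, -45, -42) = -14
n2.1 (MIN): min(38, -20, -19) = -20
n2.2 (MIN): min(-37, -10, 39) = -37
n2.3 (MIN): min(9, -16, 18) = -16
n2 (MAX): max(-20, -37, -16) = -16
n0 (MIN): min(-14, -16) = -16

-16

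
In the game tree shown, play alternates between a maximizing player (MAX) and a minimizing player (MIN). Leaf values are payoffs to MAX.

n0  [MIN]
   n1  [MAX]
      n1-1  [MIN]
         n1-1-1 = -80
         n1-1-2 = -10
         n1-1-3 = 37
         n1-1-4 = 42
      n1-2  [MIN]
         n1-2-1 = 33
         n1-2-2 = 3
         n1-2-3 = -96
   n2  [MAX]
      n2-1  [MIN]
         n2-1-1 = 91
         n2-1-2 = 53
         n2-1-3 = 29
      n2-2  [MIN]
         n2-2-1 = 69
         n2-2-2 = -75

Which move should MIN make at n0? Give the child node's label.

n1

n1-1 (MIN): min(-80, -10, 37, 42) = -80
n1-2 (MIN): min(33, 3, -96) = -96
n1 (MAX): max(-80, -96) = -80
n2-1 (MIN): min(91, 53, 29) = 29
n2-2 (MIN): min(69, -75) = -75
n2 (MAX): max(29, -75) = 29
n0 (MIN): min(-80, 29) = -80
MIN at n0 wants the lowest of {n1=-80, n2=29}, so chooses n1.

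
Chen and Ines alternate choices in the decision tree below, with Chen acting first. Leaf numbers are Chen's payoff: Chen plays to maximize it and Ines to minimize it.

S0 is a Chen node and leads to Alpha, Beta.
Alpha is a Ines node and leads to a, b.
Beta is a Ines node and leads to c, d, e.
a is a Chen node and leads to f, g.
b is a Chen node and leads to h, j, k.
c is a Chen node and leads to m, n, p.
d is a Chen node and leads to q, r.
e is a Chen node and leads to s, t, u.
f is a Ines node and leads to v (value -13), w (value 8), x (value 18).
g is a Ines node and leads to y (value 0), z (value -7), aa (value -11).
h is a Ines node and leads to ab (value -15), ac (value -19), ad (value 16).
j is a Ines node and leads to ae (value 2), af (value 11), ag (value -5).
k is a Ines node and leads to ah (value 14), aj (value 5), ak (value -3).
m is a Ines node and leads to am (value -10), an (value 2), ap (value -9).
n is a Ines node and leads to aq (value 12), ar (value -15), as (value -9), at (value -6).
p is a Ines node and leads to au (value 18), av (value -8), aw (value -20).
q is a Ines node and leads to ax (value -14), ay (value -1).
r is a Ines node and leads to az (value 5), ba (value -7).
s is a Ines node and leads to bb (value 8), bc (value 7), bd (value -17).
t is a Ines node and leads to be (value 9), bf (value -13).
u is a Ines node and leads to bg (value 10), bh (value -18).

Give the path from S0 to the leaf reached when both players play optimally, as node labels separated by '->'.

S0 -> Alpha -> a -> g -> aa

f (Ines): min(-13, 8, 18) = -13
g (Ines): min(0, -7, -11) = -11
a (Chen): max(-13, -11) = -11
h (Ines): min(-15, -19, 16) = -19
j (Ines): min(2, 11, -5) = -5
k (Ines): min(14, 5, -3) = -3
b (Chen): max(-19, -5, -3) = -3
Alpha (Ines): min(-11, -3) = -11
m (Ines): min(-10, 2, -9) = -10
n (Ines): min(12, -15, -9, -6) = -15
p (Ines): min(18, -8, -20) = -20
c (Chen): max(-10, -15, -20) = -10
q (Ines): min(-14, -1) = -14
r (Ines): min(5, -7) = -7
d (Chen): max(-14, -7) = -7
s (Ines): min(8, 7, -17) = -17
t (Ines): min(9, -13) = -13
u (Ines): min(10, -18) = -18
e (Chen): max(-17, -13, -18) = -13
Beta (Ines): min(-10, -7, -13) = -13
S0 (Chen): max(-11, -13) = -11
At S0, Chen picks Alpha (highest: -11).
At Alpha, Ines picks a (lowest: -11).
At a, Chen picks g (highest: -11).
At g, Ines picks aa (lowest: -11).
Terminal value -11.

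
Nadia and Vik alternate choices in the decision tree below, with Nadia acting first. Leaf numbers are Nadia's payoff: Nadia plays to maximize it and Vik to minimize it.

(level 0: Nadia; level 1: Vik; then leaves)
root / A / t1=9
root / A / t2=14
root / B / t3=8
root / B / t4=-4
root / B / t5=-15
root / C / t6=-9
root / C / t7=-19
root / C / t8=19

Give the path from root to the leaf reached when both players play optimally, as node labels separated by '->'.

root -> A -> t1

A (Vik): min(9, 14) = 9
B (Vik): min(8, -4, -15) = -15
C (Vik): min(-9, -19, 19) = -19
root (Nadia): max(9, -15, -19) = 9
At root, Nadia picks A (highest: 9).
At A, Vik picks t1 (lowest: 9).
Terminal value 9.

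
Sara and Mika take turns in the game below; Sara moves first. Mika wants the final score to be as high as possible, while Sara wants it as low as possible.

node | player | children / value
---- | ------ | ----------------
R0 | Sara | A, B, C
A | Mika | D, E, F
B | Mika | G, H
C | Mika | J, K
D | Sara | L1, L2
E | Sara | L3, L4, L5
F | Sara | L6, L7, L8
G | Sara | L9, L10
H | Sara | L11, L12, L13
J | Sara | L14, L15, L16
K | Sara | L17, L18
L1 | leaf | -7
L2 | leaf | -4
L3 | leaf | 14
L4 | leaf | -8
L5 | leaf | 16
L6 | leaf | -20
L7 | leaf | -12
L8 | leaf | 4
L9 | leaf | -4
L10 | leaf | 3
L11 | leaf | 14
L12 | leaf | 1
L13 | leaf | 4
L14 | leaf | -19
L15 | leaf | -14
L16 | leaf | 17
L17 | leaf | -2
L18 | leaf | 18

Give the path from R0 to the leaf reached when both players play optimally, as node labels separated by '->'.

D (Sara): min(-7, -4) = -7
E (Sara): min(14, -8, 16) = -8
F (Sara): min(-20, -12, 4) = -20
A (Mika): max(-7, -8, -20) = -7
G (Sara): min(-4, 3) = -4
H (Sara): min(14, 1, 4) = 1
B (Mika): max(-4, 1) = 1
J (Sara): min(-19, -14, 17) = -19
K (Sara): min(-2, 18) = -2
C (Mika): max(-19, -2) = -2
R0 (Sara): min(-7, 1, -2) = -7
At R0, Sara picks A (lowest: -7).
At A, Mika picks D (highest: -7).
At D, Sara picks L1 (lowest: -7).
Terminal value -7.

R0 -> A -> D -> L1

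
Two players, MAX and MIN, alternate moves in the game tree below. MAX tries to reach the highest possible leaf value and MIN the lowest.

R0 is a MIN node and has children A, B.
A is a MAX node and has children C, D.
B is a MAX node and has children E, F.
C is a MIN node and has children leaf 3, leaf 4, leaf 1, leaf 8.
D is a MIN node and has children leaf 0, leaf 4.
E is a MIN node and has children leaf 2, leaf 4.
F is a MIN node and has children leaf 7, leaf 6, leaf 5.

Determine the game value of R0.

1

C (MIN): min(3, 4, 1, 8) = 1
D (MIN): min(0, 4) = 0
A (MAX): max(1, 0) = 1
E (MIN): min(2, 4) = 2
F (MIN): min(7, 6, 5) = 5
B (MAX): max(2, 5) = 5
R0 (MIN): min(1, 5) = 1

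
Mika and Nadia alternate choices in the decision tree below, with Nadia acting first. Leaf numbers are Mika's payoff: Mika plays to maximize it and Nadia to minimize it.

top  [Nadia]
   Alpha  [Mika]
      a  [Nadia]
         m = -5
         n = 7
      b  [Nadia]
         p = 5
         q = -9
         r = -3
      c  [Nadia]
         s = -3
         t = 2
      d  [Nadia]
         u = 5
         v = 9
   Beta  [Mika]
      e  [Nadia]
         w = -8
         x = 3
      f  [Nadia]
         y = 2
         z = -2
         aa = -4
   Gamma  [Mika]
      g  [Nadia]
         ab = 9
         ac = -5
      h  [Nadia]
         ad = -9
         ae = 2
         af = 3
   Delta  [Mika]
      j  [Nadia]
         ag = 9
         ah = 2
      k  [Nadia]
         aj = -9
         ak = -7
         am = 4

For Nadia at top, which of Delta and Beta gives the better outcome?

Beta

j (Nadia): min(9, 2) = 2
k (Nadia): min(-9, -7, 4) = -9
Delta (Mika): max(2, -9) = 2
e (Nadia): min(-8, 3) = -8
f (Nadia): min(2, -2, -4) = -4
Beta (Mika): max(-8, -4) = -4
Nadia prefers the lower value; Delta=2, Beta=-4. Beta is better since -4 < 2.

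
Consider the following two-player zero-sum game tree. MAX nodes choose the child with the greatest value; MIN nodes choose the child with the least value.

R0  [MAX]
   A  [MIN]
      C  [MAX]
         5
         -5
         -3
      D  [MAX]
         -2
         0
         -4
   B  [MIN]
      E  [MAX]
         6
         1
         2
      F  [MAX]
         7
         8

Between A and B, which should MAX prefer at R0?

B

C (MAX): max(5, -5, -3) = 5
D (MAX): max(-2, 0, -4) = 0
A (MIN): min(5, 0) = 0
E (MAX): max(6, 1, 2) = 6
F (MAX): max(7, 8) = 8
B (MIN): min(6, 8) = 6
MAX prefers the higher value; A=0, B=6. B is better since 6 > 0.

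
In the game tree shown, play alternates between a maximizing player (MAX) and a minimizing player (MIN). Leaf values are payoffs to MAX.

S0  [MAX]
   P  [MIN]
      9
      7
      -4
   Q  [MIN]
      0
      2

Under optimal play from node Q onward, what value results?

Q (MIN): min(0, 2) = 0

0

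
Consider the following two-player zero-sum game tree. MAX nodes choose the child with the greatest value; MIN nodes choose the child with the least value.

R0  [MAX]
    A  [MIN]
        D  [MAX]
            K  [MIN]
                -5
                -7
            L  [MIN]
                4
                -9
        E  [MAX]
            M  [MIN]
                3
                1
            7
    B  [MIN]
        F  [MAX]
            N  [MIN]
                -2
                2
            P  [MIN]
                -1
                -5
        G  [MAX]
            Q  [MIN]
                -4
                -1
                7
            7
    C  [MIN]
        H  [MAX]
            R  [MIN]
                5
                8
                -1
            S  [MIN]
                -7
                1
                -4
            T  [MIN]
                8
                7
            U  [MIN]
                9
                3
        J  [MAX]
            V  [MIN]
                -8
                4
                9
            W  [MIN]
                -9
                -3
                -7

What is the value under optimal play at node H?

7

R (MIN): min(5, 8, -1) = -1
S (MIN): min(-7, 1, -4) = -7
T (MIN): min(8, 7) = 7
U (MIN): min(9, 3) = 3
H (MAX): max(-1, -7, 7, 3) = 7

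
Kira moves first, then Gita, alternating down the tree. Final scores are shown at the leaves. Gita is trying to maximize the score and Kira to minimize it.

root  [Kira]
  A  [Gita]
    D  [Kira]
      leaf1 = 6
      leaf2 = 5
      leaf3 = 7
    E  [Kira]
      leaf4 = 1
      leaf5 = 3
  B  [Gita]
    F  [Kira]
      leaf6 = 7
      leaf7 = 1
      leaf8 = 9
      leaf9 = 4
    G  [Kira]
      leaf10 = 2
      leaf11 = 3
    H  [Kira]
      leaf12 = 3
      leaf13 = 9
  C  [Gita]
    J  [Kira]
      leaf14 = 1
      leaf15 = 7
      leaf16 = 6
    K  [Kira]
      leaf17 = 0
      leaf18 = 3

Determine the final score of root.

D (Kira): min(6, 5, 7) = 5
E (Kira): min(1, 3) = 1
A (Gita): max(5, 1) = 5
F (Kira): min(7, 1, 9, 4) = 1
G (Kira): min(2, 3) = 2
H (Kira): min(3, 9) = 3
B (Gita): max(1, 2, 3) = 3
J (Kira): min(1, 7, 6) = 1
K (Kira): min(0, 3) = 0
C (Gita): max(1, 0) = 1
root (Kira): min(5, 3, 1) = 1

1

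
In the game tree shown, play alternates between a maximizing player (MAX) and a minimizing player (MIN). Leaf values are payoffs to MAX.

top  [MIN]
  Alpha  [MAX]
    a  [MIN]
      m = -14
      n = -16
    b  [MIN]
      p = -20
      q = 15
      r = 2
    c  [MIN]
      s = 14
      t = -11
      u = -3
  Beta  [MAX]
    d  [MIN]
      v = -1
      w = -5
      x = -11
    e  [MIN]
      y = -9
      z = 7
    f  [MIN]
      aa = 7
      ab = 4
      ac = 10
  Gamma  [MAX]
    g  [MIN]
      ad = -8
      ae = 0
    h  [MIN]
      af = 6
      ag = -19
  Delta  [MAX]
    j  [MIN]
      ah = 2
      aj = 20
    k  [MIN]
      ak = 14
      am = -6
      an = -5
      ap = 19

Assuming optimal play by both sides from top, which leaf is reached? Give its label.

t

a (MIN): min(-14, -16) = -16
b (MIN): min(-20, 15, 2) = -20
c (MIN): min(14, -11, -3) = -11
Alpha (MAX): max(-16, -20, -11) = -11
d (MIN): min(-1, -5, -11) = -11
e (MIN): min(-9, 7) = -9
f (MIN): min(7, 4, 10) = 4
Beta (MAX): max(-11, -9, 4) = 4
g (MIN): min(-8, 0) = -8
h (MIN): min(6, -19) = -19
Gamma (MAX): max(-8, -19) = -8
j (MIN): min(2, 20) = 2
k (MIN): min(14, -6, -5, 19) = -6
Delta (MAX): max(2, -6) = 2
top (MIN): min(-11, 4, -8, 2) = -11
At top, MIN picks Alpha (lowest: -11).
At Alpha, MAX picks c (highest: -11).
At c, MIN picks t (lowest: -11).
Terminal value -11.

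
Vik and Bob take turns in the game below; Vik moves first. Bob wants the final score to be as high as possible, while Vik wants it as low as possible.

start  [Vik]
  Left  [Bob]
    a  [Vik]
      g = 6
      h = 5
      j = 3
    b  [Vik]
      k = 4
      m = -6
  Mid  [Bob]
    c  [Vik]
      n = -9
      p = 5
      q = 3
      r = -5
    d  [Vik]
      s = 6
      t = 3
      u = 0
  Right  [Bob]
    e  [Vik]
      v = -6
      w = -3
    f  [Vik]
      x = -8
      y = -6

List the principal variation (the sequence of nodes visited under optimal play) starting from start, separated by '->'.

a (Vik): min(6, 5, 3) = 3
b (Vik): min(4, -6) = -6
Left (Bob): max(3, -6) = 3
c (Vik): min(-9, 5, 3, -5) = -9
d (Vik): min(6, 3, 0) = 0
Mid (Bob): max(-9, 0) = 0
e (Vik): min(-6, -3) = -6
f (Vik): min(-8, -6) = -8
Right (Bob): max(-6, -8) = -6
start (Vik): min(3, 0, -6) = -6
At start, Vik picks Right (lowest: -6).
At Right, Bob picks e (highest: -6).
At e, Vik picks v (lowest: -6).
Terminal value -6.

start -> Right -> e -> v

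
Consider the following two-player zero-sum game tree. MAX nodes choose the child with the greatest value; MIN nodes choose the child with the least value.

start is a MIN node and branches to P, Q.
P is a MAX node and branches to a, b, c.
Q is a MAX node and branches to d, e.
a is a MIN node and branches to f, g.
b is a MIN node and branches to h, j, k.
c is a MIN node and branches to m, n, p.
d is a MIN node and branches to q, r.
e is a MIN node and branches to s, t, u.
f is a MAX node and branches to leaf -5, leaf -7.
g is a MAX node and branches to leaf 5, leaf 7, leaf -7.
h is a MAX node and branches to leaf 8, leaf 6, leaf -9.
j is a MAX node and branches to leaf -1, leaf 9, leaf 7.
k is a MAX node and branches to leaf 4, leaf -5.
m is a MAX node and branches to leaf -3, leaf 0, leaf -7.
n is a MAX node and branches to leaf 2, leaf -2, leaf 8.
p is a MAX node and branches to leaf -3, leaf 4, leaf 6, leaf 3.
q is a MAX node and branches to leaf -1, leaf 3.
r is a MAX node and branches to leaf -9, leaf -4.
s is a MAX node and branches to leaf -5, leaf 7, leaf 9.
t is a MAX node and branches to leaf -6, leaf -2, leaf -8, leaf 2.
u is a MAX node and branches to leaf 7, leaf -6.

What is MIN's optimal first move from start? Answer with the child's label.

Q

f (MAX): max(-5, -7) = -5
g (MAX): max(5, 7, -7) = 7
a (MIN): min(-5, 7) = -5
h (MAX): max(8, 6, -9) = 8
j (MAX): max(-1, 9, 7) = 9
k (MAX): max(4, -5) = 4
b (MIN): min(8, 9, 4) = 4
m (MAX): max(-3, 0, -7) = 0
n (MAX): max(2, -2, 8) = 8
p (MAX): max(-3, 4, 6, 3) = 6
c (MIN): min(0, 8, 6) = 0
P (MAX): max(-5, 4, 0) = 4
q (MAX): max(-1, 3) = 3
r (MAX): max(-9, -4) = -4
d (MIN): min(3, -4) = -4
s (MAX): max(-5, 7, 9) = 9
t (MAX): max(-6, -2, -8, 2) = 2
u (MAX): max(7, -6) = 7
e (MIN): min(9, 2, 7) = 2
Q (MAX): max(-4, 2) = 2
start (MIN): min(4, 2) = 2
MIN at start wants the lowest of {P=4, Q=2}, so chooses Q.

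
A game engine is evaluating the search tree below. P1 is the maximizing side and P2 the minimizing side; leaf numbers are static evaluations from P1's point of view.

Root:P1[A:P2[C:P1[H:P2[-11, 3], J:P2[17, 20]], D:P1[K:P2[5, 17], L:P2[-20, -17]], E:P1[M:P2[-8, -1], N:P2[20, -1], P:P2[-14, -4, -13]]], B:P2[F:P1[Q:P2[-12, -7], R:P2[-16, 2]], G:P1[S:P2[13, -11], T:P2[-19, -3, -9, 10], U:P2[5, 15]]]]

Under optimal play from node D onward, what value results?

K (P2): min(5, 17) = 5
L (P2): min(-20, -17) = -20
D (P1): max(5, -20) = 5

5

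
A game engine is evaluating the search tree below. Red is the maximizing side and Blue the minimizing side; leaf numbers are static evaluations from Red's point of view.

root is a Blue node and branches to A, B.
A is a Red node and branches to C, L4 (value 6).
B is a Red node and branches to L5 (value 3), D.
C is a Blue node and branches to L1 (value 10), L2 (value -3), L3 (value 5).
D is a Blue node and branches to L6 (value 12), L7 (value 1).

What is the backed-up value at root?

3

C (Blue): min(10, -3, 5) = -3
A (Red): max(-3, 6) = 6
D (Blue): min(12, 1) = 1
B (Red): max(3, 1) = 3
root (Blue): min(6, 3) = 3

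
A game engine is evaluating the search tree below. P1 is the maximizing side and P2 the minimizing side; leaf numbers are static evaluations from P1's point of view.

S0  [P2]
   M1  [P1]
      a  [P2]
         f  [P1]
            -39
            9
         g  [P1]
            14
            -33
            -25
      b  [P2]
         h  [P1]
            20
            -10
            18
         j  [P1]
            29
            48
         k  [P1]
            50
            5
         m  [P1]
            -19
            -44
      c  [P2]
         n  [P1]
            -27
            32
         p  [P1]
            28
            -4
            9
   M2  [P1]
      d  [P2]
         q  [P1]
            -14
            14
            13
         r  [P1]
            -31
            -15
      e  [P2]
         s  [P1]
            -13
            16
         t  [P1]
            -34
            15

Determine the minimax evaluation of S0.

15

f (P1): max(-39, 9) = 9
g (P1): max(14, -33, -25) = 14
a (P2): min(9, 14) = 9
h (P1): max(20, -10, 18) = 20
j (P1): max(29, 48) = 48
k (P1): max(50, 5) = 50
m (P1): max(-19, -44) = -19
b (P2): min(20, 48, 50, -19) = -19
n (P1): max(-27, 32) = 32
p (P1): max(28, -4, 9) = 28
c (P2): min(32, 28) = 28
M1 (P1): max(9, -19, 28) = 28
q (P1): max(-14, 14, 13) = 14
r (P1): max(-31, -15) = -15
d (P2): min(14, -15) = -15
s (P1): max(-13, 16) = 16
t (P1): max(-34, 15) = 15
e (P2): min(16, 15) = 15
M2 (P1): max(-15, 15) = 15
S0 (P2): min(28, 15) = 15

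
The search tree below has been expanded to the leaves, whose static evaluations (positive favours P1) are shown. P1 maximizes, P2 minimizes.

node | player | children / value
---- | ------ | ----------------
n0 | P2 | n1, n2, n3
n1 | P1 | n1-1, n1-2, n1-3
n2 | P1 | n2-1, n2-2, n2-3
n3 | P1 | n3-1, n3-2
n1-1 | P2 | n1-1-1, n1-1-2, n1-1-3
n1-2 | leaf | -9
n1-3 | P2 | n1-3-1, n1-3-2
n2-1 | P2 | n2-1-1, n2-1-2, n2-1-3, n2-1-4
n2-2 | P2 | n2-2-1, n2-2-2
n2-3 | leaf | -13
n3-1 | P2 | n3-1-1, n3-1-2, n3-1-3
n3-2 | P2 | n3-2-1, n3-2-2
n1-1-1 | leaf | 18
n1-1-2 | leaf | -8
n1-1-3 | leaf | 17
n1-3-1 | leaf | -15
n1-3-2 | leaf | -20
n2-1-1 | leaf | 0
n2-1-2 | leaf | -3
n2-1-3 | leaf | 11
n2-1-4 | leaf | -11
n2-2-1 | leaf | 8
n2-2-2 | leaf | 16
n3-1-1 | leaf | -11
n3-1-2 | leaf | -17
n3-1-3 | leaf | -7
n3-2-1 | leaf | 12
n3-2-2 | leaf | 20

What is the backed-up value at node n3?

12

n3-1 (P2): min(-11, -17, -7) = -17
n3-2 (P2): min(12, 20) = 12
n3 (P1): max(-17, 12) = 12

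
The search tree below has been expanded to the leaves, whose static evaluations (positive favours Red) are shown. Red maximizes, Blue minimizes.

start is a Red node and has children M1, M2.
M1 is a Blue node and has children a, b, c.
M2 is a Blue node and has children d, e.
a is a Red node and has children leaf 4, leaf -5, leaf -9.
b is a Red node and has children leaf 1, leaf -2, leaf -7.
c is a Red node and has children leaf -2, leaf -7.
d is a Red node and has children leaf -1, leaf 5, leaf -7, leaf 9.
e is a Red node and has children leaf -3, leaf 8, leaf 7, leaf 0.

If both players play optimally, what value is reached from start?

a (Red): max(4, -5, -9) = 4
b (Red): max(1, -2, -7) = 1
c (Red): max(-2, -7) = -2
M1 (Blue): min(4, 1, -2) = -2
d (Red): max(-1, 5, -7, 9) = 9
e (Red): max(-3, 8, 7, 0) = 8
M2 (Blue): min(9, 8) = 8
start (Red): max(-2, 8) = 8

8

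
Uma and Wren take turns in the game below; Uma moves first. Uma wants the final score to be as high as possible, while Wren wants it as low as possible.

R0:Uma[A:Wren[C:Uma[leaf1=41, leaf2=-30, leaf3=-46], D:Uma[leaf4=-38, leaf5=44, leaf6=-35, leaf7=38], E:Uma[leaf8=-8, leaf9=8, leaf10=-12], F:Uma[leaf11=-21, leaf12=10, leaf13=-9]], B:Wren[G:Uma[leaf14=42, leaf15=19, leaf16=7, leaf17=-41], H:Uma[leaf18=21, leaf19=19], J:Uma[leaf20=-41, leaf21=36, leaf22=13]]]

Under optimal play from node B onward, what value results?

G (Uma): max(42, 19, 7, -41) = 42
H (Uma): max(21, 19) = 21
J (Uma): max(-41, 36, 13) = 36
B (Wren): min(42, 21, 36) = 21

21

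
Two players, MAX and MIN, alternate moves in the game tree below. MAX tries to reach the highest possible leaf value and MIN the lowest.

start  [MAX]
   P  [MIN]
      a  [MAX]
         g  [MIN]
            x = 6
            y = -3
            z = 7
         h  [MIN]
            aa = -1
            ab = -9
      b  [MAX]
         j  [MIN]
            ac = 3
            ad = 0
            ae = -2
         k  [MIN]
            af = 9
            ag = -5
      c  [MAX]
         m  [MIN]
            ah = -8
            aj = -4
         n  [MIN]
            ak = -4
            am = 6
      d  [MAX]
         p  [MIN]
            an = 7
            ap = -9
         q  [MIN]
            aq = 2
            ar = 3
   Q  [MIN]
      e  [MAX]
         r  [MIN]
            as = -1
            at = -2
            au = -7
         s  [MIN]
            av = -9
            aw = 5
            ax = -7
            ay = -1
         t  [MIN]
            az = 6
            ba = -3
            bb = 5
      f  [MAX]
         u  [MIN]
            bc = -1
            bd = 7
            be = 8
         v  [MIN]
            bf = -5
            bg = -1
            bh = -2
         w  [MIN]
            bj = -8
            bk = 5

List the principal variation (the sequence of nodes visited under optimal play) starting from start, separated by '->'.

start -> Q -> e -> t -> ba

g (MIN): min(6, -3, 7) = -3
h (MIN): min(-1, -9) = -9
a (MAX): max(-3, -9) = -3
j (MIN): min(3, 0, -2) = -2
k (MIN): min(9, -5) = -5
b (MAX): max(-2, -5) = -2
m (MIN): min(-8, -4) = -8
n (MIN): min(-4, 6) = -4
c (MAX): max(-8, -4) = -4
p (MIN): min(7, -9) = -9
q (MIN): min(2, 3) = 2
d (MAX): max(-9, 2) = 2
P (MIN): min(-3, -2, -4, 2) = -4
r (MIN): min(-1, -2, -7) = -7
s (MIN): min(-9, 5, -7, -1) = -9
t (MIN): min(6, -3, 5) = -3
e (MAX): max(-7, -9, -3) = -3
u (MIN): min(-1, 7, 8) = -1
v (MIN): min(-5, -1, -2) = -5
w (MIN): min(-8, 5) = -8
f (MAX): max(-1, -5, -8) = -1
Q (MIN): min(-3, -1) = -3
start (MAX): max(-4, -3) = -3
At start, MAX picks Q (highest: -3).
At Q, MIN picks e (lowest: -3).
At e, MAX picks t (highest: -3).
At t, MIN picks ba (lowest: -3).
Terminal value -3.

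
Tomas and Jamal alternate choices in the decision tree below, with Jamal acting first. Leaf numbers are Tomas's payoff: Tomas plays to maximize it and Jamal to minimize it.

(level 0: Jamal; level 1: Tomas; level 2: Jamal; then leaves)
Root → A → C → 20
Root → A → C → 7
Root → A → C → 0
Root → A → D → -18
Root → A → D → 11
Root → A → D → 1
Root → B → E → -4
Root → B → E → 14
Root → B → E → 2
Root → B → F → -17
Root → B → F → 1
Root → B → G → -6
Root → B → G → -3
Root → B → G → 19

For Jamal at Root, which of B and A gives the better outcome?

B

E (Jamal): min(-4, 14, 2) = -4
F (Jamal): min(-17, 1) = -17
G (Jamal): min(-6, -3, 19) = -6
B (Tomas): max(-4, -17, -6) = -4
C (Jamal): min(20, 7, 0) = 0
D (Jamal): min(-18, 11, 1) = -18
A (Tomas): max(0, -18) = 0
Jamal prefers the lower value; B=-4, A=0. B is better since -4 < 0.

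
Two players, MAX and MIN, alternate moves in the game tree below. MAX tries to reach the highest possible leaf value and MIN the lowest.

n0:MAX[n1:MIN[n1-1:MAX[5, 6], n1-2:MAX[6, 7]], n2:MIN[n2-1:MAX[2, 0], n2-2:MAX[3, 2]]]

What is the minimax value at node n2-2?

n2-2 (MAX): max(3, 2) = 3

3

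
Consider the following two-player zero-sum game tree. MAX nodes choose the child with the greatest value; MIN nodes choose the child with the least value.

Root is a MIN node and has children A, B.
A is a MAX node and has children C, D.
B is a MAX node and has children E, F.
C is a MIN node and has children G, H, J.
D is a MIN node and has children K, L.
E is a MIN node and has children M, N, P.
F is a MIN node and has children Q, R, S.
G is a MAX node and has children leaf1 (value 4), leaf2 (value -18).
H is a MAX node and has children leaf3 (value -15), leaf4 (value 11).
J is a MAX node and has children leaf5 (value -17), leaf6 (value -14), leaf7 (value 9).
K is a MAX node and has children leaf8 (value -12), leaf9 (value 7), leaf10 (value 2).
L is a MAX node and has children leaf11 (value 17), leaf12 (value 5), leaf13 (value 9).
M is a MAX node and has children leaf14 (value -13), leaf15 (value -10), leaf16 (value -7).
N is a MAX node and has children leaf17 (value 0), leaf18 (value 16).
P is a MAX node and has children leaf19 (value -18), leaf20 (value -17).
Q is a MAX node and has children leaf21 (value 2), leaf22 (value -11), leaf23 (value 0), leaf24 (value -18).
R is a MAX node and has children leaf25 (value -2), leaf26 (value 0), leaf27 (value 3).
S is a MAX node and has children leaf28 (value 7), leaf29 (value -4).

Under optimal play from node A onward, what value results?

G (MAX): max(4, -18) = 4
H (MAX): max(-15, 11) = 11
J (MAX): max(-17, -14, 9) = 9
C (MIN): min(4, 11, 9) = 4
K (MAX): max(-12, 7, 2) = 7
L (MAX): max(17, 5, 9) = 17
D (MIN): min(7, 17) = 7
A (MAX): max(4, 7) = 7

7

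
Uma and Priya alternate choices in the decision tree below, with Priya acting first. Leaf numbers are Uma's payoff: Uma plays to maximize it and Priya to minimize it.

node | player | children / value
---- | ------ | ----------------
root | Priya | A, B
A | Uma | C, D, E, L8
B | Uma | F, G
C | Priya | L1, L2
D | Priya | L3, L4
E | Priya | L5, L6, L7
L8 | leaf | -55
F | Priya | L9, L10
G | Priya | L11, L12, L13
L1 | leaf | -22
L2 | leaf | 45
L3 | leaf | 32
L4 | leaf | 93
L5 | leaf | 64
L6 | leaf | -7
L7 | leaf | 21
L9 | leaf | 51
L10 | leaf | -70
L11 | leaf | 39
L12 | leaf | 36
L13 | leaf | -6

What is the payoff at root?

-6

C (Priya): min(-22, 45) = -22
D (Priya): min(32, 93) = 32
E (Priya): min(64, -7, 21) = -7
A (Uma): max(-22, 32, -7, -55) = 32
F (Priya): min(51, -70) = -70
G (Priya): min(39, 36, -6) = -6
B (Uma): max(-70, -6) = -6
root (Priya): min(32, -6) = -6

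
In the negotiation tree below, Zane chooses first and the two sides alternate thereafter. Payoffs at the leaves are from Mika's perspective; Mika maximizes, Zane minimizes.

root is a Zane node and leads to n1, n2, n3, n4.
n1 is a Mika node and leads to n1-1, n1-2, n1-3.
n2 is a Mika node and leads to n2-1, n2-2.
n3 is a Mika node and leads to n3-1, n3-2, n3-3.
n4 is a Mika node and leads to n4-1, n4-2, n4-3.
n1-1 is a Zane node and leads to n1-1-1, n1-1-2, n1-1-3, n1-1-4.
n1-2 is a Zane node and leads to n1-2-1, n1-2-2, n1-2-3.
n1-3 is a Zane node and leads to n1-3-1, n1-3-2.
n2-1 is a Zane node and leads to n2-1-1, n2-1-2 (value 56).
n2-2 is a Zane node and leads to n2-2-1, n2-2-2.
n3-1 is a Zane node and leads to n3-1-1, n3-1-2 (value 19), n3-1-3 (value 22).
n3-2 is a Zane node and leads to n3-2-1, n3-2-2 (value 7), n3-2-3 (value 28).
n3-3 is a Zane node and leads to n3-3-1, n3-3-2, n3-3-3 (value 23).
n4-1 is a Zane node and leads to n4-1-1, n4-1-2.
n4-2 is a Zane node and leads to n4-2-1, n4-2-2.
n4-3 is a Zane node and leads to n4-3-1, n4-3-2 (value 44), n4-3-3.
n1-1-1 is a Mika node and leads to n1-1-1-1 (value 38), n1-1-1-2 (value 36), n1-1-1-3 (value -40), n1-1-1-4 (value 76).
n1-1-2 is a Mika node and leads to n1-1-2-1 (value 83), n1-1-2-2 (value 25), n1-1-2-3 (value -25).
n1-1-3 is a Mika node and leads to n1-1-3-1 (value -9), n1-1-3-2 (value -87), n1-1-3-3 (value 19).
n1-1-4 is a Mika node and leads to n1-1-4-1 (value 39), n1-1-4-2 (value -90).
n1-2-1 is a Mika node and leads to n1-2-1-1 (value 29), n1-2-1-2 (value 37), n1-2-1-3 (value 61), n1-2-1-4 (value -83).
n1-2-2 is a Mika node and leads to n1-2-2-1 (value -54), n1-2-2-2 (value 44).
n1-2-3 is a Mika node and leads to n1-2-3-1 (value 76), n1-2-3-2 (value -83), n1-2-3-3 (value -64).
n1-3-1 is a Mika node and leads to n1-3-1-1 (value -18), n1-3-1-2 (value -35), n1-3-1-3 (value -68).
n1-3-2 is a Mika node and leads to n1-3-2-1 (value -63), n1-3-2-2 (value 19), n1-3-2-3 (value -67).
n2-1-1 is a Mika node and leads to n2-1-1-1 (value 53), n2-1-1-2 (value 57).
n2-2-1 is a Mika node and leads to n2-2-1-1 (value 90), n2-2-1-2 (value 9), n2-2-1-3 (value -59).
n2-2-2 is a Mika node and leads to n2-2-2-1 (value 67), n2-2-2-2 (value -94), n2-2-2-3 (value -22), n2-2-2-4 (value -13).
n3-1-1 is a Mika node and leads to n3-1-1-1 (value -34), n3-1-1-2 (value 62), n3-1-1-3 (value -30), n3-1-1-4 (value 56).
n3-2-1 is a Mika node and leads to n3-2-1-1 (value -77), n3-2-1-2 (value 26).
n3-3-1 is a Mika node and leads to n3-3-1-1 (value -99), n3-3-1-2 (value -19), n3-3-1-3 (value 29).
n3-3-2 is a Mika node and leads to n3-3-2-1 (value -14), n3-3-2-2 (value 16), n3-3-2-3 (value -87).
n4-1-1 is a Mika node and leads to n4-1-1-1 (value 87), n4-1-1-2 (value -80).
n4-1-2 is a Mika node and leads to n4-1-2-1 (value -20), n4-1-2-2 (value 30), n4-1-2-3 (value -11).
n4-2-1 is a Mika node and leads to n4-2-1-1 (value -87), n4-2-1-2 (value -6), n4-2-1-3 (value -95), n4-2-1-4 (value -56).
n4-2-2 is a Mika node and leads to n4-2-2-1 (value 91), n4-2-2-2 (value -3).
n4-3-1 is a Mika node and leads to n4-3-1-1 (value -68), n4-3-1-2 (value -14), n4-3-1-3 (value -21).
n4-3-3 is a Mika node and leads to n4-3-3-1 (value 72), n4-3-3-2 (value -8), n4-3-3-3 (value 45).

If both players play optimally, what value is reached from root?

19

n1-1-1 (Mika): max(38, 36, -40, 76) = 76
n1-1-2 (Mika): max(83, 25, -25) = 83
n1-1-3 (Mika): max(-9, -87, 19) = 19
n1-1-4 (Mika): max(39, -90) = 39
n1-1 (Zane): min(76, 83, 19, 39) = 19
n1-2-1 (Mika): max(29, 37, 61, -83) = 61
n1-2-2 (Mika): max(-54, 44) = 44
n1-2-3 (Mika): max(76, -83, -64) = 76
n1-2 (Zane): min(61, 44, 76) = 44
n1-3-1 (Mika): max(-18, -35, -68) = -18
n1-3-2 (Mika): max(-63, 19, -67) = 19
n1-3 (Zane): min(-18, 19) = -18
n1 (Mika): max(19, 44, -18) = 44
n2-1-1 (Mika): max(53, 57) = 57
n2-1 (Zane): min(57, 56) = 56
n2-2-1 (Mika): max(90, 9, -59) = 90
n2-2-2 (Mika): max(67, -94, -22, -13) = 67
n2-2 (Zane): min(90, 67) = 67
n2 (Mika): max(56, 67) = 67
n3-1-1 (Mika): max(-34, 62, -30, 56) = 62
n3-1 (Zane): min(62, 19, 22) = 19
n3-2-1 (Mika): max(-77, 26) = 26
n3-2 (Zane): min(26, 7, 28) = 7
n3-3-1 (Mika): max(-99, -19, 29) = 29
n3-3-2 (Mika): max(-14, 16, -87) = 16
n3-3 (Zane): min(29, 16, 23) = 16
n3 (Mika): max(19, 7, 16) = 19
n4-1-1 (Mika): max(87, -80) = 87
n4-1-2 (Mika): max(-20, 30, -11) = 30
n4-1 (Zane): min(87, 30) = 30
n4-2-1 (Mika): max(-87, -6, -95, -56) = -6
n4-2-2 (Mika): max(91, -3) = 91
n4-2 (Zane): min(-6, 91) = -6
n4-3-1 (Mika): max(-68, -14, -21) = -14
n4-3-3 (Mika): max(72, -8, 45) = 72
n4-3 (Zane): min(-14, 44, 72) = -14
n4 (Mika): max(30, -6, -14) = 30
root (Zane): min(44, 67, 19, 30) = 19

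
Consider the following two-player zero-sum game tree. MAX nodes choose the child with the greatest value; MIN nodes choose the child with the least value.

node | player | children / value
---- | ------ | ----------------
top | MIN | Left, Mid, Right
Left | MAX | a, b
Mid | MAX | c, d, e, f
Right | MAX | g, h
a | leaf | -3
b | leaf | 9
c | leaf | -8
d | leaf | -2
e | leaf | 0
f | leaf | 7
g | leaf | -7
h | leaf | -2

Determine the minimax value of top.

-2

Left (MAX): max(-3, 9) = 9
Mid (MAX): max(-8, -2, 0, 7) = 7
Right (MAX): max(-7, -2) = -2
top (MIN): min(9, 7, -2) = -2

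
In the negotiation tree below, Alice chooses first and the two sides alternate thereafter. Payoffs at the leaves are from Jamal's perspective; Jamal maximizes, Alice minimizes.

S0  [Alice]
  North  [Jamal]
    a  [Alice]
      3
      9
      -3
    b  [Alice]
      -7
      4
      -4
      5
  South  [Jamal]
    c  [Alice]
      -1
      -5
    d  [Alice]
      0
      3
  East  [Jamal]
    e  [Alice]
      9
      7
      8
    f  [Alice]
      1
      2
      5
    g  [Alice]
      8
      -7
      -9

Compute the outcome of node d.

0

d (Alice): min(0, 3) = 0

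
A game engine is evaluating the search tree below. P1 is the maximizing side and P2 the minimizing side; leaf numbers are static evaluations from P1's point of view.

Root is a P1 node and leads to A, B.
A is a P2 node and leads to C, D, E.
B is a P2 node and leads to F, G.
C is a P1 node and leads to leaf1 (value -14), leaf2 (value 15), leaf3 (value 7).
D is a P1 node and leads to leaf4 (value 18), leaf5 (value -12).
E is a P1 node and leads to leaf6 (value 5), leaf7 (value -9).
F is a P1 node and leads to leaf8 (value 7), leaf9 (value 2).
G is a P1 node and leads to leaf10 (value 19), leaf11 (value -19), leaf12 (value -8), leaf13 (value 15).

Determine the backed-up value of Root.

C (P1): max(-14, 15, 7) = 15
D (P1): max(18, -12) = 18
E (P1): max(5, -9) = 5
A (P2): min(15, 18, 5) = 5
F (P1): max(7, 2) = 7
G (P1): max(19, -19, -8, 15) = 19
B (P2): min(7, 19) = 7
Root (P1): max(5, 7) = 7

7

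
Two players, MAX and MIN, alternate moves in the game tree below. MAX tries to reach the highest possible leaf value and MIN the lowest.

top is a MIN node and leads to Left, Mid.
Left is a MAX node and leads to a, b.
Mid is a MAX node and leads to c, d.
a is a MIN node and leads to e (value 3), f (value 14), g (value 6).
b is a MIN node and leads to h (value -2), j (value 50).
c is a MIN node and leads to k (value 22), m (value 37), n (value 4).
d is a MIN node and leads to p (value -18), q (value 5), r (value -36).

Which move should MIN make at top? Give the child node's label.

a (MIN): min(3, 14, 6) = 3
b (MIN): min(-2, 50) = -2
Left (MAX): max(3, -2) = 3
c (MIN): min(22, 37, 4) = 4
d (MIN): min(-18, 5, -36) = -36
Mid (MAX): max(4, -36) = 4
top (MIN): min(3, 4) = 3
MIN at top wants the lowest of {Left=3, Mid=4}, so chooses Left.

Left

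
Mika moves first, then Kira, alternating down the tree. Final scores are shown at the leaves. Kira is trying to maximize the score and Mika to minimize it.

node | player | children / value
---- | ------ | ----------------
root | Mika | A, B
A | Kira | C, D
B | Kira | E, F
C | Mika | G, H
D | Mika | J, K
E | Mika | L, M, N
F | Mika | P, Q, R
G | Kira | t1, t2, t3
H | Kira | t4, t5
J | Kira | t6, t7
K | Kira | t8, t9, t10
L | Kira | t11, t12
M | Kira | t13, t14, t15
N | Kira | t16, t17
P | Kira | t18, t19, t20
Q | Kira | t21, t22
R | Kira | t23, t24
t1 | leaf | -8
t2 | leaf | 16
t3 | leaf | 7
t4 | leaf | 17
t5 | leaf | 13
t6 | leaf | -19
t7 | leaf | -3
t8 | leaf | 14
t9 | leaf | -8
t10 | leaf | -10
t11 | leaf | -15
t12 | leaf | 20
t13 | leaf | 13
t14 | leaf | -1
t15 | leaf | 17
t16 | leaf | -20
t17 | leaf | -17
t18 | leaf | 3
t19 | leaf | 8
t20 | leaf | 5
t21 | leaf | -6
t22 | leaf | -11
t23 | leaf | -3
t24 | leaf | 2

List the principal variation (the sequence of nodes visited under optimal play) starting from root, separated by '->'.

G (Kira): max(-8, 16, 7) = 16
H (Kira): max(17, 13) = 17
C (Mika): min(16, 17) = 16
J (Kira): max(-19, -3) = -3
K (Kira): max(14, -8, -10) = 14
D (Mika): min(-3, 14) = -3
A (Kira): max(16, -3) = 16
L (Kira): max(-15, 20) = 20
M (Kira): max(13, -1, 17) = 17
N (Kira): max(-20, -17) = -17
E (Mika): min(20, 17, -17) = -17
P (Kira): max(3, 8, 5) = 8
Q (Kira): max(-6, -11) = -6
R (Kira): max(-3, 2) = 2
F (Mika): min(8, -6, 2) = -6
B (Kira): max(-17, -6) = -6
root (Mika): min(16, -6) = -6
At root, Mika picks B (lowest: -6).
At B, Kira picks F (highest: -6).
At F, Mika picks Q (lowest: -6).
At Q, Kira picks t21 (highest: -6).
Terminal value -6.

root -> B -> F -> Q -> t21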